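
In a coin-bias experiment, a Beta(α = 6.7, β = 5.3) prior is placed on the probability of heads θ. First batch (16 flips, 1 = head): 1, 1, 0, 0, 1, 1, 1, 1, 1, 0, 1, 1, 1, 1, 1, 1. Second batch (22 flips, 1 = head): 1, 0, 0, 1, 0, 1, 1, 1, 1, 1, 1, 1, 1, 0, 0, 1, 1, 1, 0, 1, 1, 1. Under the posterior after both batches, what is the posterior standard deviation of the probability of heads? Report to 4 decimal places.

0.0633

The Beta prior is conjugate to a Binomial/Bernoulli likelihood; the update adds successes to α and failures to β.
After batch 1: Beta(6.7+13, 5.3+3) = Beta(19.7, 8.3).
After batch 2: Beta(19.7+16, 8.3+6) = Beta(35.7, 14.3).
Var = αβ/((α+β)²(α+β+1)) = 35.7·14.3/(50.0²·51.0) = 0.00400400; SD = √0.00400400 = 0.0633.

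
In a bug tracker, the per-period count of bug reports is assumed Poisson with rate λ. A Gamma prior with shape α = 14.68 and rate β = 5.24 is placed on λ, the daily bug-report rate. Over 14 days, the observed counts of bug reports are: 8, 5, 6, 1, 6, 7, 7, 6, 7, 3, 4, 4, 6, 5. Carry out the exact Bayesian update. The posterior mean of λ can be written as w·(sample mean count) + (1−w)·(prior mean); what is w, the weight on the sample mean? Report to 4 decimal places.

0.7277

With a Gamma(shape α, rate β) prior, the Poisson likelihood is conjugate: the posterior is Gamma(α + ΣXᵢ, β + n).
Posterior mean = (α₀+S)/(β₀+n) = [n/(β₀+n)]·(S/n) + [β₀/(β₀+n)]·(α₀/β₀), so only n and β₀ enter the weight.
Weight on data w = n/(β₀+n) = 14/(5.24+14) = 14/19.24 = 0.7277.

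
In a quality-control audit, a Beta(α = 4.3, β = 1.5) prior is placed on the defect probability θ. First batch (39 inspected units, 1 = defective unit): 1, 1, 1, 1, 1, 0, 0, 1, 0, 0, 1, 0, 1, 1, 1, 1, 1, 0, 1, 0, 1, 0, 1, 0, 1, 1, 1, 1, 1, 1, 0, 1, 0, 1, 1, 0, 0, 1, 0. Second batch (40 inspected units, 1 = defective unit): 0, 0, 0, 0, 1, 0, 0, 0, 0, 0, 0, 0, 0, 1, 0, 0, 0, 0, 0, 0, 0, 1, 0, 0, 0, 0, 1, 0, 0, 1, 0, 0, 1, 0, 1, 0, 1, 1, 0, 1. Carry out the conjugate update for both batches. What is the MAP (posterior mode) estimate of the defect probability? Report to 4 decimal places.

0.4626

The Beta prior is conjugate to a Binomial/Bernoulli likelihood; the update adds successes to α and failures to β.
After batch 1: Beta(4.3+25, 1.5+14) = Beta(29.3, 15.5).
After batch 2: Beta(29.3+10, 15.5+30) = Beta(39.3, 45.5).
Mode of Beta(a,b) for a,b>1 is (a−1)/(a+b−2) = 38.3/82.8 = 0.4626.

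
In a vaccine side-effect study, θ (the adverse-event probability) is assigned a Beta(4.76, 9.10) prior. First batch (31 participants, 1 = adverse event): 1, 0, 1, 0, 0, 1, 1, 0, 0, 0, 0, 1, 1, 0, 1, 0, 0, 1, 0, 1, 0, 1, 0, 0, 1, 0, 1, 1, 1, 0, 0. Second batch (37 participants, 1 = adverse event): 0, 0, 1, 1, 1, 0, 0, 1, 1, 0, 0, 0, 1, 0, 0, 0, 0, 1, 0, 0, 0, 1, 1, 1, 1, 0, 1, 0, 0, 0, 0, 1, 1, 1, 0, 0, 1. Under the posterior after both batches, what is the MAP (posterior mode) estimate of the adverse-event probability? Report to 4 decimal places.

The Beta prior is conjugate to a Binomial/Bernoulli likelihood; the update adds successes to α and failures to β.
After batch 1: Beta(4.76+14, 9.10+17) = Beta(18.76, 26.10).
After batch 2: Beta(18.76+16, 26.10+21) = Beta(34.76, 47.10).
Mode of Beta(a,b) for a,b>1 is (a−1)/(a+b−2) = 33.76/79.86 = 0.4227.

0.4227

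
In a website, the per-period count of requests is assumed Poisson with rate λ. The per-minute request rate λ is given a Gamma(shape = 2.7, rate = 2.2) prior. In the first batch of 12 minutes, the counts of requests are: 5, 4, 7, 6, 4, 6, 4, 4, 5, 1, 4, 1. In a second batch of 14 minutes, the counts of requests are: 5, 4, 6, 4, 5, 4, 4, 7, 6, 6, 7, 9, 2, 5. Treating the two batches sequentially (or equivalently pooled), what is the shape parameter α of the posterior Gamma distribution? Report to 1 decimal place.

With a Gamma(shape α, rate β) prior, the Poisson likelihood is conjugate: the posterior is Gamma(α + ΣXᵢ, β + n).
Batch 1: sum of counts S = 51 over n = 12 minutes.
After batch 1: Gamma(α+S, β+n) = Gamma(2.7+51, 2.2+12) = Gamma(53.7, 14.2).
Batch 2: sum of counts S = 74 over n = 14 minutes.
After batch 2: Gamma(α+S, β+n) = Gamma(53.7+74, 14.2+14) = Gamma(127.7, 28.2).
Posterior α = 127.7.

127.7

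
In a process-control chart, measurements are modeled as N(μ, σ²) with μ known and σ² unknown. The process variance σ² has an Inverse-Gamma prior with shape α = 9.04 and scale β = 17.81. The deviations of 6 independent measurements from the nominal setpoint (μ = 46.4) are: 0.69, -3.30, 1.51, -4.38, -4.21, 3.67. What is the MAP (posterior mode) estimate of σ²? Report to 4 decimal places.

3.8207

With known mean μ and an Inverse-Gamma(α, β) prior on σ², the Normal likelihood is conjugate: posterior is Inv-Gamma(α + n/2, β + Σ(xᵢ−μ)²/2).
Σ(xᵢ−μ)² = (0.69)² + (-3.30)² + (1.51)² + (-4.38)² + (-4.21)² + (3.67)² = 64.0236.
Posterior: Inv-Gamma(9.04 + 6/2, 17.81 + 64.0236/2) = Inv-Gamma(12.04, 49.82180).
Mode = β/(α+1) = 49.82180/13.04 = 3.8207.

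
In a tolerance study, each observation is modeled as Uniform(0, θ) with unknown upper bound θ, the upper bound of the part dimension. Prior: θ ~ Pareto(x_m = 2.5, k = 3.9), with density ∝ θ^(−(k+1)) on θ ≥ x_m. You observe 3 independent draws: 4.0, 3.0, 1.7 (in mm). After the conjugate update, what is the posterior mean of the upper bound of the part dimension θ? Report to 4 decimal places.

A Pareto(scale x_m, shape k) prior on the upper bound θ of Uniform(0, θ) is conjugate: posterior is Pareto(max(x_m, max xᵢ), k + n).
Sample maximum = 4.0; prior scale x_m = 2.5 → posterior scale = max = 4.0.
Posterior shape = 3.9 + 3 = 6.9.
E[θ|data] = k·x_m/(k−1) = 6.9·4.0/5.9 = 4.6780.

4.6780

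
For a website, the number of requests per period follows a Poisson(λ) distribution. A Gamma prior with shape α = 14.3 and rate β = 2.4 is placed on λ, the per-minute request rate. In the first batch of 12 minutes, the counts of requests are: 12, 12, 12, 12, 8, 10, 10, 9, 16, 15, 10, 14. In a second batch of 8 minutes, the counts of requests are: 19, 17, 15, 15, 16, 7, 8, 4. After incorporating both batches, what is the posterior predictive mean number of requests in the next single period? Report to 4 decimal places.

11.3973

With a Gamma(shape α, rate β) prior, the Poisson likelihood is conjugate: the posterior is Gamma(α + ΣXᵢ, β + n).
Batch 1: sum of counts S = 140 over n = 12 minutes.
After batch 1: Gamma(α+S, β+n) = Gamma(14.3+140, 2.4+12) = Gamma(154.3, 14.4).
Batch 2: sum of counts S = 101 over n = 8 minutes.
After batch 2: Gamma(α+S, β+n) = Gamma(154.3+101, 14.4+8) = Gamma(255.3, 22.4).
The predictive distribution for one future period is NegBinom with mean α/β = 11.3973.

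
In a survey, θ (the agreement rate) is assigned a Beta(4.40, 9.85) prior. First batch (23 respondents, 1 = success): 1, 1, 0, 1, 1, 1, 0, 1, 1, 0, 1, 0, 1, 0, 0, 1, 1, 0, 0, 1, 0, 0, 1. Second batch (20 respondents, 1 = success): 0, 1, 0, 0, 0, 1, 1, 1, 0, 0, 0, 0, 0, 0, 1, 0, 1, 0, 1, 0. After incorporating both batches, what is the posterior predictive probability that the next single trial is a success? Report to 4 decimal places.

The Beta prior is conjugate to a Binomial/Bernoulli likelihood; the update adds successes to α and failures to β.
After batch 1: Beta(4.40+13, 9.85+10) = Beta(17.40, 19.85).
After batch 2: Beta(17.40+7, 19.85+13) = Beta(24.40, 32.85).
For a single future Bernoulli trial, P(success | data) = α/(α+β) = 0.4262.

0.4262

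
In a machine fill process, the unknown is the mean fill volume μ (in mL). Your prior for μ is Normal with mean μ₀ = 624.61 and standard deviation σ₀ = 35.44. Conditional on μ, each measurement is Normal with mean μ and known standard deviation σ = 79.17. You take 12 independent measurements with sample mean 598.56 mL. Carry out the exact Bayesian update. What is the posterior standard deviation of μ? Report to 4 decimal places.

19.2070

For Normal data with known variance σ², a Normal(μ₀, σ₀²) prior on μ is conjugate. Posterior precision = 1/σ₀² + n/σ²; posterior mean is the precision-weighted average of μ₀ and x̄.
σ₀² = 35.44² = 1255.9936, σ² = 79.17² = 6267.8889; σ² + n·σ₀² = 6267.8889 + 12·1255.9936 = 21339.8121.
Posterior precision = 1/σ₀² + n/σ² = 1/1255.9936 + 12/6267.8889 = (σ² + n·σ₀²)/(σ₀²σ²) = 21339.8121/(1255.9936·6267.8889); posterior variance σₙ² = σ₀²σ²/(σ² + n·σ₀²) = 1255.9936·6267.8889/21339.8121 = 368.908044.
Posterior SD = √σₙ² = √(1255.9936·6267.8889/21339.8121) = 19.2070.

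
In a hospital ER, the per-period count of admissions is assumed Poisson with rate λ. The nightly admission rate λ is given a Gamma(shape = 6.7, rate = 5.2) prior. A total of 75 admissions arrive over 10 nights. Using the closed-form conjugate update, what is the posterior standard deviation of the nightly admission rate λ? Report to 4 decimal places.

With a Gamma(shape α, rate β) prior, the Poisson likelihood is conjugate: the posterior is Gamma(α + ΣXᵢ, β + n).
Posterior: Gamma(α+S, β+n) = Gamma(6.7+75, 5.2+10) = Gamma(81.7, 15.2).
SD = √α/β = √81.7/15.2 = 0.5947.

0.5947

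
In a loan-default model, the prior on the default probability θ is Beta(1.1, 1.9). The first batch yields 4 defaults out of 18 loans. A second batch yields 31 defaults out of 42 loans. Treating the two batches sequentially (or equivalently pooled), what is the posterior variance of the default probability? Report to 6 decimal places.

The Beta prior is conjugate to a Binomial/Bernoulli likelihood; the update adds successes to α and failures to β.
After batch 1: Beta(1.1+4, 1.9+14) = Beta(5.1, 15.9).
After batch 2: Beta(5.1+31, 15.9+11) = Beta(36.1, 26.9).
Var = αβ/((α+β)²(α+β+1)) = 36.1·26.9/(63.0²·64.0) = 0.003823.

0.003823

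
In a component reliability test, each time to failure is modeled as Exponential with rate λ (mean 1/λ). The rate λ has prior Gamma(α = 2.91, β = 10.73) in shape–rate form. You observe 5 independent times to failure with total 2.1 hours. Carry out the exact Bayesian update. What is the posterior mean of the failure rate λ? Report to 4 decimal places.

0.6165

With a Gamma(shape α, rate β) prior on the exponential rate λ, the posterior after n observations with total T = Σxᵢ is Gamma(α+n, β+T).
Posterior: Gamma(2.91+5, 10.73+2.1) = Gamma(7.91, 12.83).
Posterior mean of λ = α/β = 7.91/12.83 = 0.6165.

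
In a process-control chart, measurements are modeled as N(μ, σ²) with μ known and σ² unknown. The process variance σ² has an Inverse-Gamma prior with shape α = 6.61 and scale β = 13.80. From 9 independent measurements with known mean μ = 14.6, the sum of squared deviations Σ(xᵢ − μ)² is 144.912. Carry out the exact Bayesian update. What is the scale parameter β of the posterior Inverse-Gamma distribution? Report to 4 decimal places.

86.2560

With known mean μ and an Inverse-Gamma(α, β) prior on σ², the Normal likelihood is conjugate: posterior is Inv-Gamma(α + n/2, β + Σ(xᵢ−μ)²/2).
Posterior: Inv-Gamma(6.61 + 9/2, 13.80 + 144.912/2) = Inv-Gamma(11.11, 86.2560).
Posterior β = 86.2560.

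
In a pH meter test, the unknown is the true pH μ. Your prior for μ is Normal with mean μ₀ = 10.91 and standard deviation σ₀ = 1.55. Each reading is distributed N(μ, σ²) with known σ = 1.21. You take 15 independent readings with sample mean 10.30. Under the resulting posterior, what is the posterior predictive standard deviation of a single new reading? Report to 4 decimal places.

1.2482

For Normal data with known variance σ², a Normal(μ₀, σ₀²) prior on μ is conjugate. Posterior precision = 1/σ₀² + n/σ²; posterior mean is the precision-weighted average of μ₀ and x̄.
σ₀² = 1.55² = 2.4025, σ² = 1.21² = 1.4641; σ² + n·σ₀² = 1.4641 + 15·2.4025 = 37.5016.
Posterior precision = 1/σ₀² + n/σ² = 1/2.4025 + 15/1.4641 = (σ² + n·σ₀²)/(σ₀²σ²) = 37.5016/(2.4025·1.4641); posterior variance σₙ² = σ₀²σ²/(σ² + n·σ₀²) = 2.4025·1.4641/37.5016 = 0.093796.
Predictive variance for one new observation = σₙ² + σ² = 2.4025·1.4641/37.5016 + 1.4641 = σ²·(σ₀² + 37.5016)/37.5016 = 1.4641·39.9041/37.5016 = 1.557896; SD = √(1.4641·39.9041/37.5016) = 1.2482.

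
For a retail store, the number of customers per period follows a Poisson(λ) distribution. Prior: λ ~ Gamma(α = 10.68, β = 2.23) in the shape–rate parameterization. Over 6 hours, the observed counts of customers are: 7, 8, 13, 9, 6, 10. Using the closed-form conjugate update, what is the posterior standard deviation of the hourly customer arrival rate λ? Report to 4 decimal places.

0.9696

With a Gamma(shape α, rate β) prior, the Poisson likelihood is conjugate: the posterior is Gamma(α + ΣXᵢ, β + n).
Sum of counts S = 53 over n = 6 hours.
Posterior: Gamma(α+S, β+n) = Gamma(10.68+53, 2.23+6) = Gamma(63.68, 8.23).
SD = √α/β = √63.68/8.23 = 0.9696.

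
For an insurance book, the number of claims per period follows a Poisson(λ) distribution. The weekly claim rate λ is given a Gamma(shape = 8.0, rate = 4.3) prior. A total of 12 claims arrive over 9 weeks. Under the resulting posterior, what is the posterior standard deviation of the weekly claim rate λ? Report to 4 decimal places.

0.3363

With a Gamma(shape α, rate β) prior, the Poisson likelihood is conjugate: the posterior is Gamma(α + ΣXᵢ, β + n).
Posterior: Gamma(α+S, β+n) = Gamma(8.0+12, 4.3+9) = Gamma(20.0, 13.3).
SD = √α/β = √20.0/13.3 = 0.3363.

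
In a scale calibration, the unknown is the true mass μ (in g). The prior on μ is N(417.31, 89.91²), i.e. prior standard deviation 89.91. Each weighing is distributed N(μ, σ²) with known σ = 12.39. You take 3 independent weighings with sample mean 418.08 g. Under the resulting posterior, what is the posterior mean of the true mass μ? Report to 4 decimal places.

418.0752

For Normal data with known variance σ², a Normal(μ₀, σ₀²) prior on μ is conjugate. Posterior precision = 1/σ₀² + n/σ²; posterior mean is the precision-weighted average of μ₀ and x̄.
n·x̄ = 3·418.08 = 1254.24.
σ₀² = 89.91² = 8083.8081, σ² = 12.39² = 153.5121; σ² + n·σ₀² = 153.5121 + 3·8083.8081 = 24404.9364.
Posterior mean = (μ₀/σ₀² + n·x̄/σ²)/(1/σ₀² + n/σ²) = (σ²·μ₀ + σ₀²·n·x̄)/(σ² + n·σ₀²) = (153.5121·417.31 + 8083.8081·1254.24)/24404.9364 = 10203097.605795/24404.9364 = 418.0752.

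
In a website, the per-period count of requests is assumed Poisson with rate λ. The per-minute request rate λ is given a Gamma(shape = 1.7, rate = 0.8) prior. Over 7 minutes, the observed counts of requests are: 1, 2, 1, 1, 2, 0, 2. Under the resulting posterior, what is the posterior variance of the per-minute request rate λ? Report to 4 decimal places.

With a Gamma(shape α, rate β) prior, the Poisson likelihood is conjugate: the posterior is Gamma(α + ΣXᵢ, β + n).
Sum of counts S = 9 over n = 7 minutes.
Posterior: Gamma(α+S, β+n) = Gamma(1.7+9, 0.8+7) = Gamma(10.7, 7.8).
Var = α/β² = 10.7/7.8² = 0.1759.

0.1759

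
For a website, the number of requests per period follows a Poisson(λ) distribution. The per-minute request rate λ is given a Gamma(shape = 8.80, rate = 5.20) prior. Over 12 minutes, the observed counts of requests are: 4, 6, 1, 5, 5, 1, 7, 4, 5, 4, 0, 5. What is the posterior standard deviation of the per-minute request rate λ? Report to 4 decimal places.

With a Gamma(shape α, rate β) prior, the Poisson likelihood is conjugate: the posterior is Gamma(α + ΣXᵢ, β + n).
Sum of counts S = 47 over n = 12 minutes.
Posterior: Gamma(α+S, β+n) = Gamma(8.80+47, 5.20+12) = Gamma(55.80, 17.20).
SD = √α/β = √55.80/17.20 = 0.4343.

0.4343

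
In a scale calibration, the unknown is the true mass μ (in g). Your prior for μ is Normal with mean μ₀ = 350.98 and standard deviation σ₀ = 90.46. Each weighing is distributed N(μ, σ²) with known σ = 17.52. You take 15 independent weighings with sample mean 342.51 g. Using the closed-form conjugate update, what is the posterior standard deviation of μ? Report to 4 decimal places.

For Normal data with known variance σ², a Normal(μ₀, σ₀²) prior on μ is conjugate. Posterior precision = 1/σ₀² + n/σ²; posterior mean is the precision-weighted average of μ₀ and x̄.
σ₀² = 90.46² = 8183.0116, σ² = 17.52² = 306.9504; σ² + n·σ₀² = 306.9504 + 15·8183.0116 = 123052.1244.
Posterior precision = 1/σ₀² + n/σ² = 1/8183.0116 + 15/306.9504 = (σ² + n·σ₀²)/(σ₀²σ²) = 123052.1244/(8183.0116·306.9504); posterior variance σₙ² = σ₀²σ²/(σ² + n·σ₀²) = 8183.0116·306.9504/123052.1244 = 20.412315.
Posterior SD = √σₙ² = √(8183.0116·306.9504/123052.1244) = 4.5180.

4.5180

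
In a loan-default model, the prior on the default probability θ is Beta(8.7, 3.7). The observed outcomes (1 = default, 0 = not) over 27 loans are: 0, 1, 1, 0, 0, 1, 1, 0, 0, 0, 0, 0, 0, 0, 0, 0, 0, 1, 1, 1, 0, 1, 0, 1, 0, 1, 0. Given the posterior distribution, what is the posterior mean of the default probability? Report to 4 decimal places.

0.4746

The Beta prior is conjugate to a Binomial/Bernoulli likelihood; the update adds successes to α and failures to β.
Posterior: Beta(α+k, β+n−k) = Beta(8.7+10, 3.7+17) = Beta(18.7, 20.7).
Posterior mean = α/(α+β) = 18.7/39.4 = 0.4746.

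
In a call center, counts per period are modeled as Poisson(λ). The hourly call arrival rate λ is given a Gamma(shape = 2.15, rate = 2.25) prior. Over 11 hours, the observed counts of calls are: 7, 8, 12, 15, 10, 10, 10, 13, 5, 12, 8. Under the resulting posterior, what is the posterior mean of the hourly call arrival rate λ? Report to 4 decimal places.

8.4642

With a Gamma(shape α, rate β) prior, the Poisson likelihood is conjugate: the posterior is Gamma(α + ΣXᵢ, β + n).
Sum of counts S = 110 over n = 11 hours.
Posterior: Gamma(α+S, β+n) = Gamma(2.15+110, 2.25+11) = Gamma(112.15, 13.25).
Posterior mean = α/β = 112.15/13.25 = 8.4642.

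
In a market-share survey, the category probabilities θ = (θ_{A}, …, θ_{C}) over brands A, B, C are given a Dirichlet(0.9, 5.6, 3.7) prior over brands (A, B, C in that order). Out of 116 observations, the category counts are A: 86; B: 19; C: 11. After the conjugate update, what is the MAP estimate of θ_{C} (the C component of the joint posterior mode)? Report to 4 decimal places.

The Dirichlet prior is conjugate to the Multinomial likelihood: each posterior αⱼ = prior αⱼ + observed count nⱼ.
Posterior concentration: (86.9, 24.6, 14.7), total = 126.2.
Joint mode component: (α_{C}−1)/(Σα−K) = 13.7/123.2 = 0.1112.

0.1112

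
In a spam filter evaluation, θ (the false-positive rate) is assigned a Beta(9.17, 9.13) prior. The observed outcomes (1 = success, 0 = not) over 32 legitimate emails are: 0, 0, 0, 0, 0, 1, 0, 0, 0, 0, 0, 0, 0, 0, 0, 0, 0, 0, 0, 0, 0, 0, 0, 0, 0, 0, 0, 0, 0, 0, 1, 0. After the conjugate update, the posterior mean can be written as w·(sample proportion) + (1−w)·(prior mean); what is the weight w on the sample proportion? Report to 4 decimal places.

0.6362

The Beta prior is conjugate to a Binomial/Bernoulli likelihood; the update adds successes to α and failures to β.
Posterior mean = (α₀+k)/(α₀+β₀+n) = [n/(α₀+β₀+n)]·(k/n) + [(α₀+β₀)/(α₀+β₀+n)]·α₀/(α₀+β₀), so only n and the prior enter the weight.
The weight on the data is w = n/(α₀+β₀+n) = 32/(9.17+9.13+32) = 32/50.30 = 0.6362.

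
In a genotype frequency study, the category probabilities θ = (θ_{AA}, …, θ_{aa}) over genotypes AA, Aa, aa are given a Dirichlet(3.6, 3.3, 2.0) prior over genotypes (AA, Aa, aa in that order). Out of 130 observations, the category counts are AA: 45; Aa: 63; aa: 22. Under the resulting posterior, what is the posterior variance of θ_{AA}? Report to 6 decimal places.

0.001626

The Dirichlet prior is conjugate to the Multinomial likelihood: each posterior αⱼ = prior αⱼ + observed count nⱼ.
Posterior concentration: (48.6, 66.3, 24.0), total = 138.9.
Var[θ_j] = α_j(Σα−α_j)/((Σα)²(Σα+1)) = 48.6·90.3/(138.9²·139.9) = 0.001626.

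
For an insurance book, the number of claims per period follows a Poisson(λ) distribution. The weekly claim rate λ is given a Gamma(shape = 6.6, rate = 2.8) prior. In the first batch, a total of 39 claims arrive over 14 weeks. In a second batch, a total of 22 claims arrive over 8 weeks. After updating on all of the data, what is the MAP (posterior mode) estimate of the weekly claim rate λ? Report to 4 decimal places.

2.6855

With a Gamma(shape α, rate β) prior, the Poisson likelihood is conjugate: the posterior is Gamma(α + ΣXᵢ, β + n).
After batch 1: Gamma(α+S, β+n) = Gamma(6.6+39, 2.8+14) = Gamma(45.6, 16.8).
After batch 2: Gamma(α+S, β+n) = Gamma(45.6+22, 16.8+8) = Gamma(67.6, 24.8).
Mode of Gamma(α,β) for α≥1 is (α−1)/β = 66.6/24.8 = 2.6855.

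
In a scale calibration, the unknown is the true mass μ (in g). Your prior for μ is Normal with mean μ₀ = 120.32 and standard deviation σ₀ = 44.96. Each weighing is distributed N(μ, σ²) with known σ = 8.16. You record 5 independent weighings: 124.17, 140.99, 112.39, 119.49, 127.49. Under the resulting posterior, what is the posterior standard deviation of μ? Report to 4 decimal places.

3.6373

For Normal data with known variance σ², a Normal(μ₀, σ₀²) prior on μ is conjugate. Posterior precision = 1/σ₀² + n/σ²; posterior mean is the precision-weighted average of μ₀ and x̄.
σ₀² = 44.96² = 2021.4016, σ² = 8.16² = 66.5856; σ² + n·σ₀² = 66.5856 + 5·2021.4016 = 10173.5936.
Posterior precision = 1/σ₀² + n/σ² = 1/2021.4016 + 5/66.5856 = (σ² + n·σ₀²)/(σ₀²σ²) = 10173.5936/(2021.4016·66.5856); posterior variance σₙ² = σ₀²σ²/(σ² + n·σ₀²) = 2021.4016·66.5856/10173.5936 = 13.229960.
Posterior SD = √σₙ² = √(2021.4016·66.5856/10173.5936) = 3.6373.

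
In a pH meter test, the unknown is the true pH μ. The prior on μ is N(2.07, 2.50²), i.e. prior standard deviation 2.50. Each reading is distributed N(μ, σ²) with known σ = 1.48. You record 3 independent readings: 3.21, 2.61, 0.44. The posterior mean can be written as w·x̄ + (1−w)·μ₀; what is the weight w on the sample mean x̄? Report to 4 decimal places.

0.8954

For Normal data with known variance σ², a Normal(μ₀, σ₀²) prior on μ is conjugate. Posterior precision = 1/σ₀² + n/σ²; posterior mean is the precision-weighted average of μ₀ and x̄.
σ₀² = 2.50² = 6.25, σ² = 1.48² = 2.1904. Prior precision 1/σ₀² = 1/6.25; data precision n/σ² = 3/2.1904.
w = (n/σ²)/(1/σ₀² + n/σ²) = n·σ₀²/(σ² + n·σ₀²) = 3·6.25/(2.1904 + 3·6.25) = 18.75/20.9404 = 0.8954.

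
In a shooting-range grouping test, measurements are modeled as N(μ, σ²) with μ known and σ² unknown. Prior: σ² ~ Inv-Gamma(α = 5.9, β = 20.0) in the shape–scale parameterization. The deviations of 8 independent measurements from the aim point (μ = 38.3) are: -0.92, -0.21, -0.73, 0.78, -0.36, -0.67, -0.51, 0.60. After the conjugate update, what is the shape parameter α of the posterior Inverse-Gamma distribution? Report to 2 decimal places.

9.90

With known mean μ and an Inverse-Gamma(α, β) prior on σ², the Normal likelihood is conjugate: posterior is Inv-Gamma(α + n/2, β + Σ(xᵢ−μ)²/2).
Σ(xᵢ−μ)² = (-0.92)² + (-0.21)² + (-0.73)² + (0.78)² + (-0.36)² + (-0.67)² + (-0.51)² + (0.60)² = 3.2304.
Posterior: Inv-Gamma(5.9 + 8/2, 20.0 + 3.2304/2) = Inv-Gamma(9.90, 21.61520).
Posterior α = 9.90.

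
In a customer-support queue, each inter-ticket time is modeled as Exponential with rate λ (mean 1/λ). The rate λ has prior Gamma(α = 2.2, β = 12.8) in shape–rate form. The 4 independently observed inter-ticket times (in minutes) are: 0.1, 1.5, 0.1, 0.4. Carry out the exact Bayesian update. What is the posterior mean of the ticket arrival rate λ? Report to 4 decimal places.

With a Gamma(shape α, rate β) prior on the exponential rate λ, the posterior after n observations with total T = Σxᵢ is Gamma(α+n, β+T).
Sum of observations T = 2.1 minutes; n = 4.
Posterior: Gamma(2.2+4, 12.8+2.1) = Gamma(6.2, 14.9).
Posterior mean of λ = α/β = 6.2/14.9 = 0.4161.

0.4161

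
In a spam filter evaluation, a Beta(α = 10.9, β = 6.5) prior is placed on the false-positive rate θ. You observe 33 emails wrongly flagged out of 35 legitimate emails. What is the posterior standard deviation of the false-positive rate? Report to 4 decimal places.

The Beta prior is conjugate to a Binomial/Bernoulli likelihood; the update adds successes to α and failures to β.
Posterior: Beta(α+k, β+n−k) = Beta(10.9+33, 6.5+2) = Beta(43.9, 8.5).
Var = αβ/((α+β)²(α+β+1)) = 43.9·8.5/(52.4²·53.4) = 0.00254495; SD = √0.00254495 = 0.0504.

0.0504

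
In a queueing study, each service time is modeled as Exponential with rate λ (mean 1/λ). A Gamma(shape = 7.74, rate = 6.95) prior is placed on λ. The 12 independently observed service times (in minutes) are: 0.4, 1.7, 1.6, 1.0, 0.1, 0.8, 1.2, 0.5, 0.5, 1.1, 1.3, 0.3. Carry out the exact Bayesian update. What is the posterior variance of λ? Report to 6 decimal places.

0.064827

With a Gamma(shape α, rate β) prior on the exponential rate λ, the posterior after n observations with total T = Σxᵢ is Gamma(α+n, β+T).
Sum of observations T = 10.5 minutes; n = 12.
Posterior: Gamma(7.74+12, 6.95+10.5) = Gamma(19.74, 17.45).
Var = α/β² = 0.064827.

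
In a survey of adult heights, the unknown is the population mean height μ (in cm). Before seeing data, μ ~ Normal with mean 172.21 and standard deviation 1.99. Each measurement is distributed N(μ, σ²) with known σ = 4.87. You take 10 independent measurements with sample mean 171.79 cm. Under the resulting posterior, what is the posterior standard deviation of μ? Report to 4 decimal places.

For Normal data with known variance σ², a Normal(μ₀, σ₀²) prior on μ is conjugate. Posterior precision = 1/σ₀² + n/σ²; posterior mean is the precision-weighted average of μ₀ and x̄.
σ₀² = 1.99² = 3.9601, σ² = 4.87² = 23.7169; σ² + n·σ₀² = 23.7169 + 10·3.9601 = 63.3179.
Posterior precision = 1/σ₀² + n/σ² = 1/3.9601 + 10/23.7169 = (σ² + n·σ₀²)/(σ₀²σ²) = 63.3179/(3.9601·23.7169); posterior variance σₙ² = σ₀²σ²/(σ² + n·σ₀²) = 3.9601·23.7169/63.3179 = 1.483329.
Posterior SD = √σₙ² = √(3.9601·23.7169/63.3179) = 1.2179.

1.2179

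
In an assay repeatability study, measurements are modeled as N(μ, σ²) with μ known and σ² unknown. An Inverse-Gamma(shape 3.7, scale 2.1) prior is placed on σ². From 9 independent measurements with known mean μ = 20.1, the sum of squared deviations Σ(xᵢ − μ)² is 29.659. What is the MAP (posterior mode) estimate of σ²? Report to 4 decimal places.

1.8402

With known mean μ and an Inverse-Gamma(α, β) prior on σ², the Normal likelihood is conjugate: posterior is Inv-Gamma(α + n/2, β + Σ(xᵢ−μ)²/2).
Posterior: Inv-Gamma(3.7 + 9/2, 2.1 + 29.659/2) = Inv-Gamma(8.20, 16.9295).
Mode = β/(α+1) = 16.9295/9.20 = 1.8402.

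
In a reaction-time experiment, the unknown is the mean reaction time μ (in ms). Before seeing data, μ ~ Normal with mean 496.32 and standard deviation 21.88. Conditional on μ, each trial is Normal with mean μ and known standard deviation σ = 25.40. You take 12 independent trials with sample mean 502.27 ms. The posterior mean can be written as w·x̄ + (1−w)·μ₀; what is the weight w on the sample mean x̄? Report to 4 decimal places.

For Normal data with known variance σ², a Normal(μ₀, σ₀²) prior on μ is conjugate. Posterior precision = 1/σ₀² + n/σ²; posterior mean is the precision-weighted average of μ₀ and x̄.
σ₀² = 21.88² = 478.7344, σ² = 25.40² = 645.16. Prior precision 1/σ₀² = 1/478.7344; data precision n/σ² = 12/645.16.
w = (n/σ²)/(1/σ₀² + n/σ²) = n·σ₀²/(σ² + n·σ₀²) = 12·478.7344/(645.16 + 12·478.7344) = 5744.8128/6389.9728 = 0.8990.

0.8990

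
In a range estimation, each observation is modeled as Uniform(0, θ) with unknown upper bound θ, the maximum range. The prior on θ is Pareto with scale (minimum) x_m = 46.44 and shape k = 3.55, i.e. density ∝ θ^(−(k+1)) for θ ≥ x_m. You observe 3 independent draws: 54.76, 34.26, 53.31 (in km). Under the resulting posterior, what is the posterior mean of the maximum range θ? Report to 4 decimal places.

64.6267

A Pareto(scale x_m, shape k) prior on the upper bound θ of Uniform(0, θ) is conjugate: posterior is Pareto(max(x_m, max xᵢ), k + n).
Sample maximum = 54.76; prior scale x_m = 46.44 → posterior scale = max = 54.76.
Posterior shape = 3.55 + 3 = 6.55.
E[θ|data] = k·x_m/(k−1) = 6.55·54.76/5.55 = 64.6267.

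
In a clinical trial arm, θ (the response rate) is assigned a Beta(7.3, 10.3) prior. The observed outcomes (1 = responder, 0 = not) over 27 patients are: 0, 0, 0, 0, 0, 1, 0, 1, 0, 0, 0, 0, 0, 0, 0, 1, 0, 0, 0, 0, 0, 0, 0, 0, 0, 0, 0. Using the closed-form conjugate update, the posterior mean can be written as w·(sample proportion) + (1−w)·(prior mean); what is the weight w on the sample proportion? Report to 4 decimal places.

0.6054

The Beta prior is conjugate to a Binomial/Bernoulli likelihood; the update adds successes to α and failures to β.
Posterior mean = (α₀+k)/(α₀+β₀+n) = [n/(α₀+β₀+n)]·(k/n) + [(α₀+β₀)/(α₀+β₀+n)]·α₀/(α₀+β₀), so only n and the prior enter the weight.
The weight on the data is w = n/(α₀+β₀+n) = 27/(7.3+10.3+27) = 27/44.6 = 0.6054.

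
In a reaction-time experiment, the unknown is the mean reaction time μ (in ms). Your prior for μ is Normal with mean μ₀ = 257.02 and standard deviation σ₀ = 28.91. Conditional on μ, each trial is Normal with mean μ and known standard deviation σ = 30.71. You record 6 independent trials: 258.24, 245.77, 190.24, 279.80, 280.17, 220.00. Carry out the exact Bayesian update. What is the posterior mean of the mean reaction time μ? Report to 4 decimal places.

For Normal data with known variance σ², a Normal(μ₀, σ₀²) prior on μ is conjugate. Posterior precision = 1/σ₀² + n/σ²; posterior mean is the precision-weighted average of μ₀ and x̄.
Σxᵢ = 258.24 + 245.77 + 190.24 + 279.80 + 280.17 + 220.00 = 1474.22, so n·x̄ = 1474.22.
σ₀² = 28.91² = 835.7881, σ² = 30.71² = 943.1041; σ² + n·σ₀² = 943.1041 + 6·835.7881 = 5957.8327.
Posterior mean = (μ₀/σ₀² + n·x̄/σ²)/(1/σ₀² + n/σ²) = (σ²·μ₀ + σ₀²·n·x̄)/(σ² + n·σ₀²) = (943.1041·257.02 + 835.7881·1474.22)/5957.8327 = 1474532.148564/5957.8327 = 247.4947.

247.4947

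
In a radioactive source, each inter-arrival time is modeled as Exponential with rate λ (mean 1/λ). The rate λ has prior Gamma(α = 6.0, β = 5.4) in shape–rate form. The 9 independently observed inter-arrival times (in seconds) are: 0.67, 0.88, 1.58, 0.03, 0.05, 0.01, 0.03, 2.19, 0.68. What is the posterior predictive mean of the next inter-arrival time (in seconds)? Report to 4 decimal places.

0.8229

With a Gamma(shape α, rate β) prior on the exponential rate λ, the posterior after n observations with total T = Σxᵢ is Gamma(α+n, β+T).
Sum of observations T = 6.12 seconds; n = 9.
Posterior: Gamma(6.0+9, 5.4+6.12) = Gamma(15.0, 11.52).
The predictive distribution for the next observation is Lomax; its mean is β/(α−1) = 11.52/14.0 = 0.8229.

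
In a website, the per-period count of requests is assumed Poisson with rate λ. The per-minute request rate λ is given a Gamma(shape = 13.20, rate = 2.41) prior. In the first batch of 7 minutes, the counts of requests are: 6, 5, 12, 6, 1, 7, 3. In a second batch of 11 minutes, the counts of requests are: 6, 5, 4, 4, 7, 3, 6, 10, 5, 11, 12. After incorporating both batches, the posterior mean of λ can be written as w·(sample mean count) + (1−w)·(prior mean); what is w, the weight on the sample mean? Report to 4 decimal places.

0.8819

With a Gamma(shape α, rate β) prior, the Poisson likelihood is conjugate: the posterior is Gamma(α + ΣXᵢ, β + n).
Total number of minutes: n = 7 + 11 = 18.
Posterior mean = (α₀+S)/(β₀+n) = [n/(β₀+n)]·(S/n) + [β₀/(β₀+n)]·(α₀/β₀), so only n and β₀ enter the weight.
Weight on data w = n/(β₀+n) = 18/(2.41+18) = 18/20.41 = 0.8819.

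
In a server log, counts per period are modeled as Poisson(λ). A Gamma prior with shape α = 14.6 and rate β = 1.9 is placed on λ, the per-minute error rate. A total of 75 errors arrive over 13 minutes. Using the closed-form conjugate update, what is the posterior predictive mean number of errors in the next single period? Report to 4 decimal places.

6.0134

With a Gamma(shape α, rate β) prior, the Poisson likelihood is conjugate: the posterior is Gamma(α + ΣXᵢ, β + n).
Posterior: Gamma(α+S, β+n) = Gamma(14.6+75, 1.9+13) = Gamma(89.6, 14.9).
The predictive distribution for one future period is NegBinom with mean α/β = 6.0134.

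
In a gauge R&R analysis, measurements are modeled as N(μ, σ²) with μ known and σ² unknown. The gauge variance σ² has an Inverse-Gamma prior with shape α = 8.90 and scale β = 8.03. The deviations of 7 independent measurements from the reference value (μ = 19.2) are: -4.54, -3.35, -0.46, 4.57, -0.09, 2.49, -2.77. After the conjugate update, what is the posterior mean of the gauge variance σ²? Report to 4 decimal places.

With known mean μ and an Inverse-Gamma(α, β) prior on σ², the Normal likelihood is conjugate: posterior is Inv-Gamma(α + n/2, β + Σ(xᵢ−μ)²/2).
Σ(xᵢ−μ)² = (-4.54)² + (-3.35)² + (-0.46)² + (4.57)² + (-0.09)² + (2.49)² + (-2.77)² = 66.8117.
Posterior: Inv-Gamma(8.90 + 7/2, 8.03 + 66.8117/2) = Inv-Gamma(12.40, 41.43585).
E[σ²|data] = β/(α−1) = 41.43585/11.40 = 3.6347.

3.6347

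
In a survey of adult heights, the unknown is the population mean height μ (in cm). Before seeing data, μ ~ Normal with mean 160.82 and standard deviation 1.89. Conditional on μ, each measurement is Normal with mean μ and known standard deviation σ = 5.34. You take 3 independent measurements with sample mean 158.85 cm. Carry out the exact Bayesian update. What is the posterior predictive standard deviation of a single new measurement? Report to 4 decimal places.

For Normal data with known variance σ², a Normal(μ₀, σ₀²) prior on μ is conjugate. Posterior precision = 1/σ₀² + n/σ²; posterior mean is the precision-weighted average of μ₀ and x̄.
σ₀² = 1.89² = 3.5721, σ² = 5.34² = 28.5156; σ² + n·σ₀² = 28.5156 + 3·3.5721 = 39.2319.
Posterior precision = 1/σ₀² + n/σ² = 1/3.5721 + 3/28.5156 = (σ² + n·σ₀²)/(σ₀²σ²) = 39.2319/(3.5721·28.5156); posterior variance σₙ² = σ₀²σ²/(σ² + n·σ₀²) = 3.5721·28.5156/39.2319 = 2.596371.
Predictive variance for one new observation = σₙ² + σ² = 3.5721·28.5156/39.2319 + 28.5156 = σ²·(σ₀² + 39.2319)/39.2319 = 28.5156·42.804/39.2319 = 31.111971; SD = √(28.5156·42.804/39.2319) = 5.5778.

5.5778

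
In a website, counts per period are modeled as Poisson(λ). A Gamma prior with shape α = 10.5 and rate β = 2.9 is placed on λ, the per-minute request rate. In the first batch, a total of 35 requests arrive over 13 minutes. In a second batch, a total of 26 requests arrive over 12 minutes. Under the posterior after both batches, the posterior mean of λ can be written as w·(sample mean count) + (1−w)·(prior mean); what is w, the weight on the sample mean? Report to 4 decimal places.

With a Gamma(shape α, rate β) prior, the Poisson likelihood is conjugate: the posterior is Gamma(α + ΣXᵢ, β + n).
Total number of minutes: n = 13 + 12 = 25.
Posterior mean = (α₀+S)/(β₀+n) = [n/(β₀+n)]·(S/n) + [β₀/(β₀+n)]·(α₀/β₀), so only n and β₀ enter the weight.
Weight on data w = n/(β₀+n) = 25/(2.9+25) = 25/27.9 = 0.8961.

0.8961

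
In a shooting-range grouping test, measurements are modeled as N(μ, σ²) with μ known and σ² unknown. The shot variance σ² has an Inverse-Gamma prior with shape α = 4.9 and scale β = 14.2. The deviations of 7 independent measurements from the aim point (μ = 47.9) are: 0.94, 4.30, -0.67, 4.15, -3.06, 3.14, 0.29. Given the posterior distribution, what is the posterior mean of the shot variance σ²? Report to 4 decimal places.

With known mean μ and an Inverse-Gamma(α, β) prior on σ², the Normal likelihood is conjugate: posterior is Inv-Gamma(α + n/2, β + Σ(xᵢ−μ)²/2).
Σ(xᵢ−μ)² = (0.94)² + (4.30)² + (-0.67)² + (4.15)² + (-3.06)² + (3.14)² + (0.29)² = 56.3523.
Posterior: Inv-Gamma(4.9 + 7/2, 14.2 + 56.3523/2) = Inv-Gamma(8.40, 42.37615).
E[σ²|data] = β/(α−1) = 42.37615/7.40 = 5.7265.

5.7265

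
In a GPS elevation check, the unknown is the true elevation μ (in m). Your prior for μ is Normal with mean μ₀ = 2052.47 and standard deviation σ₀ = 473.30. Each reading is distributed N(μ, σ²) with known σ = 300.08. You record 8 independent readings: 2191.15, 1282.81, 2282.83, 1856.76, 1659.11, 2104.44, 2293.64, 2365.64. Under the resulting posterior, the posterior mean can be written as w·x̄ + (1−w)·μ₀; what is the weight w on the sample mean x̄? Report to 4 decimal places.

0.9522

For Normal data with known variance σ², a Normal(μ₀, σ₀²) prior on μ is conjugate. Posterior precision = 1/σ₀² + n/σ²; posterior mean is the precision-weighted average of μ₀ and x̄.
σ₀² = 473.30² = 224012.89, σ² = 300.08² = 90048.0064. Prior precision 1/σ₀² = 1/224012.89; data precision n/σ² = 8/90048.0064.
w = (n/σ²)/(1/σ₀² + n/σ²) = n·σ₀²/(σ² + n·σ₀²) = 8·224012.89/(90048.0064 + 8·224012.89) = 1792103.12/1882151.1264 = 0.9522.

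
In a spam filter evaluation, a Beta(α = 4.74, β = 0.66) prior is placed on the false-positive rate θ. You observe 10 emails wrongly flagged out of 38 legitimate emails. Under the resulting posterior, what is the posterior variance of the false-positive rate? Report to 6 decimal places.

The Beta prior is conjugate to a Binomial/Bernoulli likelihood; the update adds successes to α and failures to β.
Posterior: Beta(α+k, β+n−k) = Beta(4.74+10, 0.66+28) = Beta(14.74, 28.66).
Var = αβ/((α+β)²(α+β+1)) = 14.74·28.66/(43.40²·44.40) = 0.005051.

0.005051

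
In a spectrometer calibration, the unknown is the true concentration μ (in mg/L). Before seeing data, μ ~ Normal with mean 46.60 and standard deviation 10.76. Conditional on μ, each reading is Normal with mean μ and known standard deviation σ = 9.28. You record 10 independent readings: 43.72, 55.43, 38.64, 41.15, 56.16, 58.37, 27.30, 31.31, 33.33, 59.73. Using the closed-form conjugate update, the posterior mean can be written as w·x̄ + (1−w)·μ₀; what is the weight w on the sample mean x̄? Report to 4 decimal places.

0.9308

For Normal data with known variance σ², a Normal(μ₀, σ₀²) prior on μ is conjugate. Posterior precision = 1/σ₀² + n/σ²; posterior mean is the precision-weighted average of μ₀ and x̄.
σ₀² = 10.76² = 115.7776, σ² = 9.28² = 86.1184. Prior precision 1/σ₀² = 1/115.7776; data precision n/σ² = 10/86.1184.
w = (n/σ²)/(1/σ₀² + n/σ²) = n·σ₀²/(σ² + n·σ₀²) = 10·115.7776/(86.1184 + 10·115.7776) = 1157.776/1243.8944 = 0.9308.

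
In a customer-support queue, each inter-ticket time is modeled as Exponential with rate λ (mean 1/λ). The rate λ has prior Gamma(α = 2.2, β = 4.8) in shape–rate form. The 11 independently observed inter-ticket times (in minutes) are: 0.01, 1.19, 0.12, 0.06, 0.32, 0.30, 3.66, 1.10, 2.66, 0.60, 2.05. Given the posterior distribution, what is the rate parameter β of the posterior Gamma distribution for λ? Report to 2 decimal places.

16.87

With a Gamma(shape α, rate β) prior on the exponential rate λ, the posterior after n observations with total T = Σxᵢ is Gamma(α+n, β+T).
Sum of observations T = 12.07 minutes; n = 11.
Posterior: Gamma(2.2+11, 4.8+12.07) = Gamma(13.2, 16.87).
Posterior β = 16.87.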